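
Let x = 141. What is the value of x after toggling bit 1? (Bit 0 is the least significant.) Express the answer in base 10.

143

x = 10001101
bit 1 is currently 0; toggle it via x ^ (1 << 1) = x ^ 2
→ 10001111 = 143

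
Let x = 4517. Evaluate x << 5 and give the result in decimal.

144544

4517 = 000001000110100101
shift left by 5 → 100011010010100000 = 144544
(equivalently, 4517 × 2^5 = 4517 × 32)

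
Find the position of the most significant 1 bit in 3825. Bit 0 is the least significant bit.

3825 = 111011110001
The topmost 1 is at position 11 (since 2^11 = 2048 ≤ 3825 < 4096).

11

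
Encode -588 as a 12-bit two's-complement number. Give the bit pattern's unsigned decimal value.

588 in 12 bits: 001001001100
Invert: 110110110011
Add 1:  110110110100 = 3508
(Check: 2^12 - 588 = 4096 - 588 = 3508.)

3508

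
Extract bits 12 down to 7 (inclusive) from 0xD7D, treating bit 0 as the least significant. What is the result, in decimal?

v = 0000110101111101
Shift right by 7: 000011010
Mask low 6 bits: 011010 = 26

26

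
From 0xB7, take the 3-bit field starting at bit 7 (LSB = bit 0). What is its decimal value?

v = 000010110111
Shift right by 7: 00001
Mask low 3 bits: 001 = 1

1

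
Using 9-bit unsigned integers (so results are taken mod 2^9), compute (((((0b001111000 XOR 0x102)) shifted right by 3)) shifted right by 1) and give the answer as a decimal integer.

0b001111000 = 001111000
0x102 = 100000010
→ XOR → 101111010 = 378
→ shifted right by 3 → 000101111 = 47
→ shifted right by 1 → 000010111 = 23

23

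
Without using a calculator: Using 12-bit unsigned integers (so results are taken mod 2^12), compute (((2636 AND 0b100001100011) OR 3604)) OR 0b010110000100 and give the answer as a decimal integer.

4052

2636 = 101001001100
0b100001100011 = 100001100011
→ AND → 100001000000 = 2112
3604 = 111000010100
→ OR → 111001010100 = 3668
0b010110000100 = 010110000100
→ OR → 111111010100 = 4052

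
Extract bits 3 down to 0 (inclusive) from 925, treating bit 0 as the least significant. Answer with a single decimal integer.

13

v = 01110011101
Shift right by 0: 01110011101
Mask low 4 bits: 1101 = 13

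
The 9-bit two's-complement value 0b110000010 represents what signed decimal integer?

-126

pattern = 110000010 (MSB is 1 ⇒ negative)
Invert: 001111101, add 1 → 001111110 = 126, so the value is -126.
(Equivalently: 386 - 2^9 = 386 - 512 = -126.)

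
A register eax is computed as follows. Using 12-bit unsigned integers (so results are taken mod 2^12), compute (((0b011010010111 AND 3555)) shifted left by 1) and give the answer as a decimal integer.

0b011010010111 = 011010010111
3555 = 110111100011
→ AND → 010010000011 = 1155
→ shifted left by 1 (mod 2^12) → 100100000110 = 2310

2310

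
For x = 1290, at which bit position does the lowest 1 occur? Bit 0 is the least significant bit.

1

1290 = 10100001010
Trailing zeros: 1, so the lowest set bit is bit 1 (value 2).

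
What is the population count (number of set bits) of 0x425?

4

0x425 = 10000100101
Count the 1s: 1 + 1 + 1 + 1 = 4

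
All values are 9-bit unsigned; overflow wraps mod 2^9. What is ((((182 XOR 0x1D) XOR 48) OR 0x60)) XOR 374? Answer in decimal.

182 = 010110110
0x1D = 000011101
→ XOR → 010101011 = 171
48 = 000110000
→ XOR → 010011011 = 155
0x60 = 001100000
→ OR → 011111011 = 251
374 = 101110110
→ XOR → 110001101 = 397

397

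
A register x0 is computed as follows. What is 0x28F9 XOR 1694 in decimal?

0x28F9 = 10100011111001
1694 = 00011010011110
XOR → 10111001100111 = 11879

11879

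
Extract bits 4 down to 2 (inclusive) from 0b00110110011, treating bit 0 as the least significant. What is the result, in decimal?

4

v = 00110110011
Shift right by 2: 001101100
Mask low 3 bits: 100 = 4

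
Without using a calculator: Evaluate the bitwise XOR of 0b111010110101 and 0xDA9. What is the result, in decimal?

a = 111010110101
0xDA9 = 110110101001
XOR → 001100011100 = 796

796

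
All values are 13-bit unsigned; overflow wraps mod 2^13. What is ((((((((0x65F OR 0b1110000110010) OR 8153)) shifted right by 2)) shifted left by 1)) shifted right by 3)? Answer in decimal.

511

0x65F = 0011001011111
0b1110000110010 = 1110000110010
→ OR → 1111001111111 = 7807
8153 = 1111111011001
→ OR → 1111111111111 = 8191
→ shifted right by 2 → 0011111111111 = 2047
→ shifted left by 1 (mod 2^13) → 0111111111110 = 4094
→ shifted right by 3 → 0000111111111 = 511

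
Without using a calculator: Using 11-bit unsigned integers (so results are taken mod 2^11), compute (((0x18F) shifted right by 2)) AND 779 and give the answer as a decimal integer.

3

0x18F = 00110001111
→ shifted right by 2 → 00001100011 = 99
779 = 01100001011
→ AND → 00000000011 = 3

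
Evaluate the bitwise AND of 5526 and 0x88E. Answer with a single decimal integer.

5526 = 1010110010110
0x88E = 0100010001110
AND → 0000010000110 = 134

134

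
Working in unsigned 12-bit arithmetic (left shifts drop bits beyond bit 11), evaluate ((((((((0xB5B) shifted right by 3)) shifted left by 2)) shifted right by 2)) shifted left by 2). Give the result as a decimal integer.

1452

0xB5B = 101101011011
→ shifted right by 3 → 000101101011 = 363
→ shifted left by 2 (mod 2^12) → 010110101100 = 1452
→ shifted right by 2 → 000101101011 = 363
→ shifted left by 2 (mod 2^12) → 010110101100 = 1452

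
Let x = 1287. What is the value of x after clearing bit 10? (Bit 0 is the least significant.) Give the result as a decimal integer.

x = 10100000111
bit 10 is currently 1; clear it via x & ~(1 << 10) = x & ~1024
→ 00100000111 = 263

263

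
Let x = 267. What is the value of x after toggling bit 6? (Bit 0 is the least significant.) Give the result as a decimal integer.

331

x = 100001011
bit 6 is currently 0; toggle it via x ^ (1 << 6) = x ^ 64
→ 101001011 = 331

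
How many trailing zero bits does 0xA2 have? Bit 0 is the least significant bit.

0xA2 = 10100010
Trailing zeros: 1, so the lowest set bit is bit 1 (value 2).

1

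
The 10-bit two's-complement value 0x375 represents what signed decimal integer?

pattern = 1101110101 (MSB is 1 ⇒ negative)
Invert: 0010001010, add 1 → 0010001011 = 139, so the value is -139.
(Equivalently: 885 - 2^10 = 885 - 1024 = -139.)

-139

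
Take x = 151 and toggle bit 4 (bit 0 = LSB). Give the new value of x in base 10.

x = 010010111
bit 4 is currently 1; toggle it via x ^ (1 << 4) = x ^ 16
→ 010000111 = 135

135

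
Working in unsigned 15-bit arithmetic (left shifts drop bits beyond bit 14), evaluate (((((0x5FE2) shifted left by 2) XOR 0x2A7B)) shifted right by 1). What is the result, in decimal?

0x5FE2 = 101111111100010
→ shifted left by 2 (mod 2^15) → 111111110001000 = 32648
0x2A7B = 010101001111011
→ XOR → 101010111110011 = 22003
→ shifted right by 1 → 010101011111001 = 11001

11001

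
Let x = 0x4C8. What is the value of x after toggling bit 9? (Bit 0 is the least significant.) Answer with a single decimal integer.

1736

x = 10011001000
bit 9 is currently 0; toggle it via x ^ (1 << 9) = x ^ 512
→ 11011001000 = 1736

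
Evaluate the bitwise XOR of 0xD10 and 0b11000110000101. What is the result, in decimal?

0xD10 = 00110100010000
b = 11000110000101
XOR → 11110010010101 = 15509

15509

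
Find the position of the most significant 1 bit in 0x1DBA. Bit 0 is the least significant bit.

0x1DBA = 1110110111010
The topmost 1 is at position 12 (since 2^12 = 4096 ≤ 7610 < 8192).

12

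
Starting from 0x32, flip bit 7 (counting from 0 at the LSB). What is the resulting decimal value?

x = 000000110010
bit 7 is currently 0; toggle it via x ^ (1 << 7) = x ^ 128
→ 000010110010 = 178

178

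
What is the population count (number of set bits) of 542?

542 = 1000011110
Count the 1s: 1 + 1 + 1 + 1 + 1 = 5

5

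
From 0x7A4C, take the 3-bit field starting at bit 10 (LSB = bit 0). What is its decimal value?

6

v = 111101001001100
Shift right by 10: 11110
Mask low 3 bits: 110 = 6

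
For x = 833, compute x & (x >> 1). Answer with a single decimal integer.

256

x = 1101000001 = 833
x>>1 = 0110100000
AND  = 0100000000 = 256
(x & (x >> 1) has a 1 wherever x has two consecutive 1 bits.)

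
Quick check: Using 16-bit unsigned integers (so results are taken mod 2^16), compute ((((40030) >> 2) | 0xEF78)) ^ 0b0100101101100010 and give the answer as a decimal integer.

40030 = 1001110001011110
→ >> 2 → 0010011100010111 = 10007
0xEF78 = 1110111101111000
→ | → 1110111101111111 = 61311
0b0100101101100010 = 0100101101100010
→ ^ → 1010010000011101 = 42013

42013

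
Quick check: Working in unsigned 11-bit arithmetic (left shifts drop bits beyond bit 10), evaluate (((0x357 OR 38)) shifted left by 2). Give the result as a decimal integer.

1500

0x357 = 01101010111
38 = 00000100110
→ OR → 01101110111 = 887
→ shifted left by 2 (mod 2^11) → 10111011100 = 1500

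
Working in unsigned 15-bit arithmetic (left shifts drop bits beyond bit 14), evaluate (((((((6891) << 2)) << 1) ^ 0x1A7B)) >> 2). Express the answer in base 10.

4936

6891 = 001101011101011
→ << 2 (mod 2^15) → 110101110101100 = 27564
→ << 1 (mod 2^15) → 101011101011000 = 22360
0x1A7B = 001101001111011
→ ^ → 100110100100011 = 19747
→ >> 2 → 001001101001000 = 4936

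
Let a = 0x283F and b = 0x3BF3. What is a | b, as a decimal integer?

15359

0x283F = 10100000111111
0x3BF3 = 11101111110011
 OR → 11101111111111 = 15359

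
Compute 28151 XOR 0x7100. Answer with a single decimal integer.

7415

28151 = 110110111110111
0x7100 = 111000100000000
XOR → 001110011110111 = 7415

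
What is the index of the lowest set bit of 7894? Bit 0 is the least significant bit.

1

7894 = 1111011010110
Trailing zeros: 1, so the lowest set bit is bit 1 (value 2).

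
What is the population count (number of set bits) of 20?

2

20 = 10100
Count the 1s: 1 + 1 = 2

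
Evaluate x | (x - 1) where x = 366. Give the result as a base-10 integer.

x = 101101110 = 366
x - 1 = 101101101
OR    = 101101111 = 367
(x | (x - 1) sets all bits below the lowest set bit.)

367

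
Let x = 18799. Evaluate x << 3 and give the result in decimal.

150392

18799 = 000100100101101111
shift left by 3 → 100100101101111000 = 150392
(equivalently, 18799 × 2^3 = 18799 × 8)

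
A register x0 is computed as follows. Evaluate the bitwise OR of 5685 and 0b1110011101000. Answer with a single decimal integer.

7933

5685 = 1011000110101
b = 1110011101000
 OR → 1111011111101 = 7933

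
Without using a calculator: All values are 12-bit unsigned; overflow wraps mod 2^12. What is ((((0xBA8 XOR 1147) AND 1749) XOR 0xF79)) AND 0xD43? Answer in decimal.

0xBA8 = 101110101000
1147 = 010001111011
→ XOR → 111111010011 = 4051
1749 = 011011010101
→ AND → 011011010001 = 1745
0xF79 = 111101111001
→ XOR → 100110101000 = 2472
0xD43 = 110101000011
→ AND → 100100000000 = 2304

2304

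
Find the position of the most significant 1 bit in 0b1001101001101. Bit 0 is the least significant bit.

12

0b1001101001101 = 1001101001101
The topmost 1 is at position 12 (since 2^12 = 4096 ≤ 4941 < 8192).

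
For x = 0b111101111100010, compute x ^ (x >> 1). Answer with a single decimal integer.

x = 111101111100010 = 31714
x>>1 = 011110111110001
XOR  = 100011000010011 = 17939
(x ^ (x >> 1) gives the standard binary-reflected Gray code of x.)

17939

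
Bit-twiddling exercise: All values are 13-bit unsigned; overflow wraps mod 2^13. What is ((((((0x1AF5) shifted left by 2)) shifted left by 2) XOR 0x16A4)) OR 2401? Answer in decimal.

6645

0x1AF5 = 1101011110101
→ shifted left by 2 (mod 2^13) → 0101111010100 = 3028
→ shifted left by 2 (mod 2^13) → 0111101010000 = 3920
0x16A4 = 1011010100100
→ XOR → 1100111110100 = 6644
2401 = 0100101100001
→ OR → 1100111110101 = 6645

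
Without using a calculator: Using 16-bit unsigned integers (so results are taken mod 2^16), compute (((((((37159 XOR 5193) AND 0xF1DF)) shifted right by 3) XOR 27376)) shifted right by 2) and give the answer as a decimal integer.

37159 = 1001000100100111
5193 = 0001010001001001
→ XOR → 1000010101101110 = 34158
0xF1DF = 1111000111011111
→ AND → 1000000101001110 = 33102
→ shifted right by 3 → 0001000000101001 = 4137
27376 = 0110101011110000
→ XOR → 0111101011011001 = 31449
→ shifted right by 2 → 0001111010110110 = 7862

7862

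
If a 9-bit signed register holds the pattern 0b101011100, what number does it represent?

-164

pattern = 101011100 (MSB is 1 ⇒ negative)
Invert: 010100011, add 1 → 010100100 = 164, so the value is -164.
(Equivalently: 348 - 2^9 = 348 - 512 = -164.)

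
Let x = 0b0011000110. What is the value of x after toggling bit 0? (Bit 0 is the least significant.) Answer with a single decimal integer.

199

x = 0011000110
bit 0 is currently 0; toggle it via x ^ (1 << 0) = x ^ 1
→ 0011000111 = 199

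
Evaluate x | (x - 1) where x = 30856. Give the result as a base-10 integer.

30863

x = 111100010001000 = 30856
x - 1 = 111100010000111
OR    = 111100010001111 = 30863
(x | (x - 1) sets all bits below the lowest set bit.)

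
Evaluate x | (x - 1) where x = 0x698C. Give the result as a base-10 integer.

x = 110100110001100 = 27020
x - 1 = 110100110001011
OR    = 110100110001111 = 27023
(x | (x - 1) sets all bits below the lowest set bit.)

27023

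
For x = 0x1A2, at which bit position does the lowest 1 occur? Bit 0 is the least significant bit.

1

0x1A2 = 110100010
Trailing zeros: 1, so the lowest set bit is bit 1 (value 2).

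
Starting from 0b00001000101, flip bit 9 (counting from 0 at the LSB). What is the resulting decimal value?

581

x = 00001000101
bit 9 is currently 0; toggle it via x ^ (1 << 9) = x ^ 512
→ 01001000101 = 581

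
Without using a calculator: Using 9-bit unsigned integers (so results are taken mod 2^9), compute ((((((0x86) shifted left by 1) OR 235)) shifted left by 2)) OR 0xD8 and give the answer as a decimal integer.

508

0x86 = 010000110
→ shifted left by 1 (mod 2^9) → 100001100 = 268
235 = 011101011
→ OR → 111101111 = 495
→ shifted left by 2 (mod 2^9) → 110111100 = 444
0xD8 = 011011000
→ OR → 111111100 = 508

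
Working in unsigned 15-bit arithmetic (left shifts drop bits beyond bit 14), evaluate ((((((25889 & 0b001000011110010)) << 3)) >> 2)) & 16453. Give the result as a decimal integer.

64

25889 = 110010100100001
0b001000011110010 = 001000011110010
→ & → 000000000100000 = 32
→ << 3 (mod 2^15) → 000000100000000 = 256
→ >> 2 → 000000001000000 = 64
16453 = 100000001000101
→ & → 000000001000000 = 64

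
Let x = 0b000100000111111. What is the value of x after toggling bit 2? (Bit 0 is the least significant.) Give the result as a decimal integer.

x = 000100000111111
bit 2 is currently 1; toggle it via x ^ (1 << 2) = x ^ 4
→ 000100000111011 = 2107

2107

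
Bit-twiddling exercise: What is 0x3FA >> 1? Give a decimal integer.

509

0x3FA = 1111111010
shift right by 1 → 0111111101 = 509
(equivalently, floor(1018 / 2))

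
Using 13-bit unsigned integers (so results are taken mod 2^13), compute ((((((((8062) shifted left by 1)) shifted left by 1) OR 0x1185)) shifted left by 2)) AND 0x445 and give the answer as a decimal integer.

8062 = 1111101111110
→ shifted left by 1 (mod 2^13) → 1111011111100 = 7932
→ shifted left by 1 (mod 2^13) → 1110111111000 = 7672
0x1185 = 1000110000101
→ OR → 1110111111101 = 7677
→ shifted left by 2 (mod 2^13) → 1011111110100 = 6132
0x445 = 0010001000101
→ AND → 0010001000100 = 1092

1092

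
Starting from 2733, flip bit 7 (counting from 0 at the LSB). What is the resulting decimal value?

2605

x = 0101010101101
bit 7 is currently 1; toggle it via x ^ (1 << 7) = x ^ 128
→ 0101000101101 = 2605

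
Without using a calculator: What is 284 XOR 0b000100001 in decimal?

317

284 = 100011100
b = 000100001
XOR → 100111101 = 317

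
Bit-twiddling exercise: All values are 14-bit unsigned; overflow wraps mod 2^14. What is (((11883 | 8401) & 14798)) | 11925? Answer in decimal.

11999

11883 = 10111001101011
8401 = 10000011010001
→ | → 10111011111011 = 12027
14798 = 11100111001110
→ & → 10100011001010 = 10442
11925 = 10111010010101
→ | → 10111011011111 = 11999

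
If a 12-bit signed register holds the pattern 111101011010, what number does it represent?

pattern = 111101011010 (MSB is 1 ⇒ negative)
Invert: 000010100101, add 1 → 000010100110 = 166, so the value is -166.
(Equivalently: 3930 - 2^12 = 3930 - 4096 = -166.)

-166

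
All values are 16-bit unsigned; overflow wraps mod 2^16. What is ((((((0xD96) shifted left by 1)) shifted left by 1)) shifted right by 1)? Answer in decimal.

6956

0xD96 = 0000110110010110
→ shifted left by 1 (mod 2^16) → 0001101100101100 = 6956
→ shifted left by 1 (mod 2^16) → 0011011001011000 = 13912
→ shifted right by 1 → 0001101100101100 = 6956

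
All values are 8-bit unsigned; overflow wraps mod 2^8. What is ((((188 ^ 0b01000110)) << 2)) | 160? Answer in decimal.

188 = 10111100
0b01000110 = 01000110
→ ^ → 11111010 = 250
→ << 2 (mod 2^8) → 11101000 = 232
160 = 10100000
→ | → 11101000 = 232

232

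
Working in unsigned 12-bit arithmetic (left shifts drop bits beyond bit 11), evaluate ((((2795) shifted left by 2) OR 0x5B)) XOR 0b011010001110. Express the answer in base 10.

2795 = 101011101011
→ shifted left by 2 (mod 2^12) → 101110101100 = 2988
0x5B = 000001011011
→ OR → 101111111111 = 3071
0b011010001110 = 011010001110
→ XOR → 110101110001 = 3441

3441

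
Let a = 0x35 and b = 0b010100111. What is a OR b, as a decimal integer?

183

0x35 = 00110101
b = 10100111
 OR → 10110111 = 183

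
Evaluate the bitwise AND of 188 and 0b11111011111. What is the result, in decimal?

188 = 00010111100
b = 11111011111
AND → 00010011100 = 156

156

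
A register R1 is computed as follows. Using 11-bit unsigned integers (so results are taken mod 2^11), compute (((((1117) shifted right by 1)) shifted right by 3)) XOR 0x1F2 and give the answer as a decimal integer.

439

1117 = 10001011101
→ shifted right by 1 → 01000101110 = 558
→ shifted right by 3 → 00001000101 = 69
0x1F2 = 00111110010
→ XOR → 00110110111 = 439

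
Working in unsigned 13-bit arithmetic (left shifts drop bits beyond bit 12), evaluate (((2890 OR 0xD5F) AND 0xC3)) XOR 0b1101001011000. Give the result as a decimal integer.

6683

2890 = 0101101001010
0xD5F = 0110101011111
→ OR → 0111101011111 = 3935
0xC3 = 0000011000011
→ AND → 0000001000011 = 67
0b1101001011000 = 1101001011000
→ XOR → 1101000011011 = 6683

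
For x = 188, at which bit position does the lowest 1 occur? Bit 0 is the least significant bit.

2

188 = 10111100
Trailing zeros: 2, so the lowest set bit is bit 2 (value 4).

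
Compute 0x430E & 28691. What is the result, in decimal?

0x430E = 100001100001110
28691 = 111000000010011
AND → 100000000000010 = 16386

16386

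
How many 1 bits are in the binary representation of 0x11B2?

0x11B2 = 1000110110010
Count the 1s: 1 + 1 + 1 + 1 + 1 + 1 = 6

6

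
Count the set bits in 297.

297 = 100101001
Count the 1s: 1 + 1 + 1 + 1 = 4

4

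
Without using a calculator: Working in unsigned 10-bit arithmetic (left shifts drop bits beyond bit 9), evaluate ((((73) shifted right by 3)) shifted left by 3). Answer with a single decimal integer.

73 = 0001001001
→ shifted right by 3 → 0000001001 = 9
→ shifted left by 3 (mod 2^10) → 0001001000 = 72

72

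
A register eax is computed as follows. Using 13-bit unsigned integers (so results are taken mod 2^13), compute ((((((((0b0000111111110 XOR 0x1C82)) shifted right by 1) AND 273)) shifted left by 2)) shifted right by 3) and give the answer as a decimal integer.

8

0b0000111111110 = 0000111111110
0x1C82 = 1110010000010
→ XOR → 1110101111100 = 7548
→ shifted right by 1 → 0111010111110 = 3774
273 = 0000100010001
→ AND → 0000000010000 = 16
→ shifted left by 2 (mod 2^13) → 0000001000000 = 64
→ shifted right by 3 → 0000000001000 = 8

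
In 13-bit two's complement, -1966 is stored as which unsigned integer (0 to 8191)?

6226

1966 in 13 bits: 0011110101110
Invert: 1100001010001
Add 1:  1100001010010 = 6226
(Check: 2^13 - 1966 = 8192 - 1966 = 6226.)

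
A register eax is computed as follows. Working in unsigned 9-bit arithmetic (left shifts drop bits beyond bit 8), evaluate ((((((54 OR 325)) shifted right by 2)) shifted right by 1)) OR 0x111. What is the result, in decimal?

54 = 000110110
325 = 101000101
→ OR → 101110111 = 375
→ shifted right by 2 → 001011101 = 93
→ shifted right by 1 → 000101110 = 46
0x111 = 100010001
→ OR → 100111111 = 319

319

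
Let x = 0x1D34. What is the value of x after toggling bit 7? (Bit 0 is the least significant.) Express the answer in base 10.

7604

x = 1110100110100
bit 7 is currently 0; toggle it via x ^ (1 << 7) = x ^ 128
→ 1110110110100 = 7604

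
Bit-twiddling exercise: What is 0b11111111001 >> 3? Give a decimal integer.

x = 11111111001
shift right by 3 → 00011111111 = 255
(equivalently, floor(2041 / 8))

255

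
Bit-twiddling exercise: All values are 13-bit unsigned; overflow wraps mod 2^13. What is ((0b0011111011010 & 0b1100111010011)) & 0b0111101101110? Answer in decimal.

322

0b0011111011010 = 0011111011010
0b1100111010011 = 1100111010011
→ & → 0000111010010 = 466
0b0111101101110 = 0111101101110
→ & → 0000101000010 = 322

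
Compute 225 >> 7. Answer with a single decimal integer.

1

225 = 11100001
shift right by 7 → 00000001 = 1
(equivalently, floor(225 / 128))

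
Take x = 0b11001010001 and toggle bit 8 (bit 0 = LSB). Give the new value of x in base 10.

x = 11001010001
bit 8 is currently 0; toggle it via x ^ (1 << 8) = x ^ 256
→ 11101010001 = 1873

1873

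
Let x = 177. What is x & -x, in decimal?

1

x = 10110001 = 177
-x (two's complement) = …01001111
AND   = 00000001 = 1
(x & -x isolates the lowest set bit of x.)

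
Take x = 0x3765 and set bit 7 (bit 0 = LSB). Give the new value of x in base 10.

14309

x = 11011101100101
bit 7 is currently 0; set it via x | (1 << 7) = x | 128
→ 11011111100101 = 14309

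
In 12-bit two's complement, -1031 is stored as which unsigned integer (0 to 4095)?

3065

1031 in 12 bits: 010000000111
Invert: 101111111000
Add 1:  101111111001 = 3065
(Check: 2^12 - 1031 = 4096 - 1031 = 3065.)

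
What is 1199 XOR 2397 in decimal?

3570

1199 = 010010101111
2397 = 100101011101
XOR → 110111110010 = 3570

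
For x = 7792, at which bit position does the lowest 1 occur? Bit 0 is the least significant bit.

7792 = 1111001110000
Trailing zeros: 4, so the lowest set bit is bit 4 (value 16).

4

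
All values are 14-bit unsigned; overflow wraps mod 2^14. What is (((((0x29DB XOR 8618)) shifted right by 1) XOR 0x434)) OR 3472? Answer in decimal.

3484

0x29DB = 10100111011011
8618 = 10000110101010
→ XOR → 00100001110001 = 2161
→ shifted right by 1 → 00010000111000 = 1080
0x434 = 00010000110100
→ XOR → 00000000001100 = 12
3472 = 00110110010000
→ OR → 00110110011100 = 3484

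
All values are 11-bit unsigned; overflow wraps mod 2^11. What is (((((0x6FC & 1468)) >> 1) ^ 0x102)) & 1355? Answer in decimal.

0x6FC = 11011111100
1468 = 10110111100
→ & → 10010111100 = 1212
→ >> 1 → 01001011110 = 606
0x102 = 00100000010
→ ^ → 01101011100 = 860
1355 = 10101001011
→ & → 00101001000 = 328

328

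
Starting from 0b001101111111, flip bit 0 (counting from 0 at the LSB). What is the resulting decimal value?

894

x = 001101111111
bit 0 is currently 1; toggle it via x ^ (1 << 0) = x ^ 1
→ 001101111110 = 894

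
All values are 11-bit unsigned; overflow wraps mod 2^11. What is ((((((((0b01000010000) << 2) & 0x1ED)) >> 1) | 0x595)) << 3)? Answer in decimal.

0b01000010000 = 01000010000
→ << 2 (mod 2^11) → 00001000000 = 64
0x1ED = 00111101101
→ & → 00001000000 = 64
→ >> 1 → 00000100000 = 32
0x595 = 10110010101
→ | → 10110110101 = 1461
→ << 3 (mod 2^11) → 10110101000 = 1448

1448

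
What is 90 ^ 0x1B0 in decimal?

490

90 = 001011010
0x1B0 = 110110000
XOR → 111101010 = 490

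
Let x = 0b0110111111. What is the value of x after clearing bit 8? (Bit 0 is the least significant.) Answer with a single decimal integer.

x = 0110111111
bit 8 is currently 1; clear it via x & ~(1 << 8) = x & ~256
→ 0010111111 = 191

191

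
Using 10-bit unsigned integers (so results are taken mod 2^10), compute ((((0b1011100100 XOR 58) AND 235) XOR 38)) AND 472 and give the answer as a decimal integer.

200

0b1011100100 = 1011100100
58 = 0000111010
→ XOR → 1011011110 = 734
235 = 0011101011
→ AND → 0011001010 = 202
38 = 0000100110
→ XOR → 0011101100 = 236
472 = 0111011000
→ AND → 0011001000 = 200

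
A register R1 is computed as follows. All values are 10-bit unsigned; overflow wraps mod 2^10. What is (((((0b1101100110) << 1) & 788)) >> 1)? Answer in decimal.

258

0b1101100110 = 1101100110
→ << 1 (mod 2^10) → 1011001100 = 716
788 = 1100010100
→ & → 1000000100 = 516
→ >> 1 → 0100000010 = 258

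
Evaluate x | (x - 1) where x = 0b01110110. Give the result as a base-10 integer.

x = 1110110 = 118
x - 1 = 1110101
OR    = 1110111 = 119
(x | (x - 1) sets all bits below the lowest set bit.)

119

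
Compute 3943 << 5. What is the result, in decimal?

126176

3943 = 00000111101100111
shift left by 5 → 11110110011100000 = 126176
(equivalently, 3943 × 2^5 = 3943 × 32)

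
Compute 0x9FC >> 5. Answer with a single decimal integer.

0x9FC = 100111111100
shift right by 5 → 000001001111 = 79
(equivalently, floor(2556 / 32))

79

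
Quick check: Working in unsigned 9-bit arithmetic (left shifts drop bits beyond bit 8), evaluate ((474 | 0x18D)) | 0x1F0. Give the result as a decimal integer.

474 = 111011010
0x18D = 110001101
→ | → 111011111 = 479
0x1F0 = 111110000
→ | → 111111111 = 511

511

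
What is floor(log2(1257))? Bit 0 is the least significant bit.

10

1257 = 10011101001
The topmost 1 is at position 10 (since 2^10 = 1024 ≤ 1257 < 2048).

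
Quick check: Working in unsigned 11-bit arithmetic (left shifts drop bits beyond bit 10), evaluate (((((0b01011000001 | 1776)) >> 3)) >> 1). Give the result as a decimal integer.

111

0b01011000001 = 01011000001
1776 = 11011110000
→ | → 11011110001 = 1777
→ >> 3 → 00011011110 = 222
→ >> 1 → 00001101111 = 111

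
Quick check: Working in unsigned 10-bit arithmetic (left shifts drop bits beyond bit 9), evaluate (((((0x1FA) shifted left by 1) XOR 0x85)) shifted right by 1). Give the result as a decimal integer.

0x1FA = 0111111010
→ shifted left by 1 (mod 2^10) → 1111110100 = 1012
0x85 = 0010000101
→ XOR → 1101110001 = 881
→ shifted right by 1 → 0110111000 = 440

440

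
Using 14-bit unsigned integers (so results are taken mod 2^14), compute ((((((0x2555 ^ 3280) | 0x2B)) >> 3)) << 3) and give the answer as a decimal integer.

10664

0x2555 = 10010101010101
3280 = 00110011010000
→ ^ → 10100110000101 = 10629
0x2B = 00000000101011
→ | → 10100110101111 = 10671
→ >> 3 → 00010100110101 = 1333
→ << 3 (mod 2^14) → 10100110101000 = 10664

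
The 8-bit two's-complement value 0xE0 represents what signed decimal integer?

-32

pattern = 11100000 (MSB is 1 ⇒ negative)
Invert: 00011111, add 1 → 00100000 = 32, so the value is -32.
(Equivalently: 224 - 2^8 = 224 - 256 = -32.)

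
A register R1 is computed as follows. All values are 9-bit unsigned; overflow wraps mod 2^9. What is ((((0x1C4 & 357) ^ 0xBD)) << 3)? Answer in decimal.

456

0x1C4 = 111000100
357 = 101100101
→ & → 101000100 = 324
0xBD = 010111101
→ ^ → 111111001 = 505
→ << 3 (mod 2^9) → 111001000 = 456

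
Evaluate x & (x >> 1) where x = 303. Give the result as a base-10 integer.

7

x = 100101111 = 303
x>>1 = 010010111
AND  = 000000111 = 7
(x & (x >> 1) has a 1 wherever x has two consecutive 1 bits.)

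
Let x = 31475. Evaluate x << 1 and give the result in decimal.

31475 = 0111101011110011
shift left by 1 → 1111010111100110 = 62950
(equivalently, 31475 × 2^1 = 31475 × 2)

62950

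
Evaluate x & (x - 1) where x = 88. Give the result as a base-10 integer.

80

x = 1011000 = 88
x - 1 = 1010111
AND   = 1010000 = 80
(x & (x - 1) clears the lowest set bit of x.)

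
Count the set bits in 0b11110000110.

n = 11110000110
Count the 1s: 1 + 1 + 1 + 1 + 1 + 1 = 6

6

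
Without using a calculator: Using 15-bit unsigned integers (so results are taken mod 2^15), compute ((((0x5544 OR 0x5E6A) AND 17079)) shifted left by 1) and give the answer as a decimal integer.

0x5544 = 101010101000100
0x5E6A = 101111001101010
→ OR → 101111101101110 = 24430
17079 = 100001010110111
→ AND → 100001000100110 = 16934
→ shifted left by 1 (mod 2^15) → 000010001001100 = 1100

1100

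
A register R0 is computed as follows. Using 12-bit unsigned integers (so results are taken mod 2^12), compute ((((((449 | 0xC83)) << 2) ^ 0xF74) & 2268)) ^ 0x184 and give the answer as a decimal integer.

449 = 000111000001
0xC83 = 110010000011
→ | → 110111000011 = 3523
→ << 2 (mod 2^12) → 011100001100 = 1804
0xF74 = 111101110100
→ ^ → 100001111000 = 2168
2268 = 100011011100
→ & → 100001011000 = 2136
0x184 = 000110000100
→ ^ → 100111011100 = 2524

2524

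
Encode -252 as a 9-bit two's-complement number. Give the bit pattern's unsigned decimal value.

260

252 in 9 bits: 011111100
Invert: 100000011
Add 1:  100000100 = 260
(Check: 2^9 - 252 = 512 - 252 = 260.)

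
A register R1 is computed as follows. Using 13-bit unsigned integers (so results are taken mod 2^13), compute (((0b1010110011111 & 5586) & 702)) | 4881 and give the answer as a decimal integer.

0b1010110011111 = 1010110011111
5586 = 1010111010010
→ & → 1010110010010 = 5522
702 = 0001010111110
→ & → 0000010010010 = 146
4881 = 1001100010001
→ | → 1001110010011 = 5011

5011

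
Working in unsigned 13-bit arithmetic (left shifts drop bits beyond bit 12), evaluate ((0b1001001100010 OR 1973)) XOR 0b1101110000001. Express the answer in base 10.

3190

0b1001001100010 = 1001001100010
1973 = 0011110110101
→ OR → 1011111110111 = 6135
0b1101110000001 = 1101110000001
→ XOR → 0110001110110 = 3190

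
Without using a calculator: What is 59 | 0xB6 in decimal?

59 = 00111011
0xB6 = 10110110
 OR → 10111111 = 191

191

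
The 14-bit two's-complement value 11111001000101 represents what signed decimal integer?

-443

pattern = 11111001000101 (MSB is 1 ⇒ negative)
Invert: 00000110111010, add 1 → 00000110111011 = 443, so the value is -443.
(Equivalently: 15941 - 2^14 = 15941 - 16384 = -443.)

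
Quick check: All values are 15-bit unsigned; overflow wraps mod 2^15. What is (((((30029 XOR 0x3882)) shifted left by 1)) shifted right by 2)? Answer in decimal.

1767

30029 = 111010101001101
0x3882 = 011100010000010
→ XOR → 100110111001111 = 19919
→ shifted left by 1 (mod 2^15) → 001101110011110 = 7070
→ shifted right by 2 → 000011011100111 = 1767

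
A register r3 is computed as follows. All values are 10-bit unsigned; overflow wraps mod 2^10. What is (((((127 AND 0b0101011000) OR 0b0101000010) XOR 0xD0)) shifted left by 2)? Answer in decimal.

127 = 0001111111
0b0101011000 = 0101011000
→ AND → 0001011000 = 88
0b0101000010 = 0101000010
→ OR → 0101011010 = 346
0xD0 = 0011010000
→ XOR → 0110001010 = 394
→ shifted left by 2 (mod 2^10) → 1000101000 = 552

552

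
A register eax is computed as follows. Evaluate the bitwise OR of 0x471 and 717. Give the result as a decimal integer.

0x471 = 10001110001
717 = 01011001101
 OR → 11011111101 = 1789

1789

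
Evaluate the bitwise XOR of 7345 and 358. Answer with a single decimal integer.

7345 = 1110010110001
358 = 0000101100110
XOR → 1110111010111 = 7639

7639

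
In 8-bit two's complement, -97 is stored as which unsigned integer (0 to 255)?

159

97 in 8 bits: 01100001
Invert: 10011110
Add 1:  10011111 = 159
(Check: 2^8 - 97 = 256 - 97 = 159.)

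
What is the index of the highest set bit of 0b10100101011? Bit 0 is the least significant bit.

10

0b10100101011 = 10100101011
The topmost 1 is at position 10 (since 2^10 = 1024 ≤ 1323 < 2048).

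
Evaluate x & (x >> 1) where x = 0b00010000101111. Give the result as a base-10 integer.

7

x = 10000101111 = 1071
x>>1 = 01000010111
AND  = 00000000111 = 7
(x & (x >> 1) has a 1 wherever x has two consecutive 1 bits.)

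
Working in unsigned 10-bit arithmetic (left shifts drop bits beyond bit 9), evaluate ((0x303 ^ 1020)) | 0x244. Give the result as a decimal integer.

0x303 = 1100000011
1020 = 1111111100
→ ^ → 0011111111 = 255
0x244 = 1001000100
→ | → 1011111111 = 767

767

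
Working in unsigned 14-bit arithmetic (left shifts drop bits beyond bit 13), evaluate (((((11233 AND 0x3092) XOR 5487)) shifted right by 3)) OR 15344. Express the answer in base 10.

11233 = 10101111100001
0x3092 = 11000010010010
→ AND → 10000010000000 = 8320
5487 = 01010101101111
→ XOR → 11010111101111 = 13807
→ shifted right by 3 → 00011010111101 = 1725
15344 = 11101111110000
→ OR → 11111111111101 = 16381

16381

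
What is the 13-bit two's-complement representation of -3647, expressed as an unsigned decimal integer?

4545

3647 in 13 bits: 0111000111111
Invert: 1000111000000
Add 1:  1000111000001 = 4545
(Check: 2^13 - 3647 = 8192 - 3647 = 4545.)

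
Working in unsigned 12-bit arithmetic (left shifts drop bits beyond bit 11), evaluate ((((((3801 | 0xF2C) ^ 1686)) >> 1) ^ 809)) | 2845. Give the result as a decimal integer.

3801 = 111011011001
0xF2C = 111100101100
→ | → 111111111101 = 4093
1686 = 011010010110
→ ^ → 100101101011 = 2411
→ >> 1 → 010010110101 = 1205
809 = 001100101001
→ ^ → 011110011100 = 1948
2845 = 101100011101
→ | → 111110011101 = 3997

3997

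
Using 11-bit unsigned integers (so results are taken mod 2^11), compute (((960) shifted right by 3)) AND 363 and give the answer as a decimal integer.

960 = 01111000000
→ shifted right by 3 → 00001111000 = 120
363 = 00101101011
→ AND → 00001101000 = 104

104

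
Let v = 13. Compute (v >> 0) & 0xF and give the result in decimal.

v = 00001101
Shift right by 0: 00001101
Mask low 4 bits: 1101 = 13

13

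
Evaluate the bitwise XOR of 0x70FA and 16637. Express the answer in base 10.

12295

0x70FA = 111000011111010
16637 = 100000011111101
XOR → 011000000000111 = 12295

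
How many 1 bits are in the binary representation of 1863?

7

1863 = 11101000111
Count the 1s: 1 + 1 + 1 + 1 + 1 + 1 + 1 = 7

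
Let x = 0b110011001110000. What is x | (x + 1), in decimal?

x = 110011001110000 = 26224
x + 1 = 110011001110001
OR    = 110011001110001 = 26225
(x | (x + 1) sets the lowest cleared bit.)

26225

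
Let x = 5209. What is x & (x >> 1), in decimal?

x = 1010001011001 = 5209
x>>1 = 0101000101100
AND  = 0000000001000 = 8
(x & (x >> 1) has a 1 wherever x has two consecutive 1 bits.)

8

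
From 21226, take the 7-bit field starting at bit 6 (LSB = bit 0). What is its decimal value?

v = 101001011101010
Shift right by 6: 101001011
Mask low 7 bits: 1001011 = 75

75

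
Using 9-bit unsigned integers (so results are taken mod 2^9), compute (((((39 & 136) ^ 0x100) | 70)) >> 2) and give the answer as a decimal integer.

39 = 000100111
136 = 010001000
→ & → 000000000 = 0
0x100 = 100000000
→ ^ → 100000000 = 256
70 = 001000110
→ | → 101000110 = 326
→ >> 2 → 001010001 = 81

81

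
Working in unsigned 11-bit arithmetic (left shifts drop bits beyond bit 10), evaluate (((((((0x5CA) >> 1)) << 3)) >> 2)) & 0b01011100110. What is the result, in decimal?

194

0x5CA = 10111001010
→ >> 1 → 01011100101 = 741
→ << 3 (mod 2^11) → 11100101000 = 1832
→ >> 2 → 00111001010 = 458
0b01011100110 = 01011100110
→ & → 00011000010 = 194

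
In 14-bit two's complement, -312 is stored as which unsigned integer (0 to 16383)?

312 in 14 bits: 00000100111000
Invert: 11111011000111
Add 1:  11111011001000 = 16072
(Check: 2^14 - 312 = 16384 - 312 = 16072.)

16072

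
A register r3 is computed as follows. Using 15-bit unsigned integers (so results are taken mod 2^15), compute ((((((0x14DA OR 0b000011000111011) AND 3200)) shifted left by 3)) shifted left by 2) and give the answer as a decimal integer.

4096

0x14DA = 001010011011010
0b000011000111011 = 000011000111011
→ OR → 001011011111011 = 5883
3200 = 000110010000000
→ AND → 000010010000000 = 1152
→ shifted left by 3 (mod 2^15) → 010010000000000 = 9216
→ shifted left by 2 (mod 2^15) → 001000000000000 = 4096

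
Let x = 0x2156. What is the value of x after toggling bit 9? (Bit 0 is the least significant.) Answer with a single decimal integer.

9046

x = 010000101010110
bit 9 is currently 0; toggle it via x ^ (1 << 9) = x ^ 512
→ 010001101010110 = 9046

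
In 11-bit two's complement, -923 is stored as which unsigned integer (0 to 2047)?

1125

923 in 11 bits: 01110011011
Invert: 10001100100
Add 1:  10001100101 = 1125
(Check: 2^11 - 923 = 2048 - 923 = 1125.)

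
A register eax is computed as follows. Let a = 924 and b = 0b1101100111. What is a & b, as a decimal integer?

924 = 1110011100
b = 1101100111
AND → 1100000100 = 772

772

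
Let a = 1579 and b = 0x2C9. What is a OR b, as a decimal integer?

1579 = 11000101011
0x2C9 = 01011001001
 OR → 11011101011 = 1771

1771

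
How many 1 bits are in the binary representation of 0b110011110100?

7

n = 110011110100
Count the 1s: 1 + 1 + 1 + 1 + 1 + 1 + 1 = 7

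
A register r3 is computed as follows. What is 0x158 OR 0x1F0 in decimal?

0x158 = 101011000
0x1F0 = 111110000
 OR → 111111000 = 504

504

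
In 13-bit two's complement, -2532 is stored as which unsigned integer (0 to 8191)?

2532 in 13 bits: 0100111100100
Invert: 1011000011011
Add 1:  1011000011100 = 5660
(Check: 2^13 - 2532 = 8192 - 2532 = 5660.)

5660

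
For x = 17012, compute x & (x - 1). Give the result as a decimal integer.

17008

x = 100001001110100 = 17012
x - 1 = 100001001110011
AND   = 100001001110000 = 17008
(x & (x - 1) clears the lowest set bit of x.)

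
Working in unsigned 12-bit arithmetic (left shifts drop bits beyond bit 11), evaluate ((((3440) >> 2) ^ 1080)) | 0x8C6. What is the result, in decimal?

3440 = 110101110000
→ >> 2 → 001101011100 = 860
1080 = 010000111000
→ ^ → 011101100100 = 1892
0x8C6 = 100011000110
→ | → 111111100110 = 4070

4070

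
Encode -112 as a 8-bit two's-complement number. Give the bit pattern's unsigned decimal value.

144

112 in 8 bits: 01110000
Invert: 10001111
Add 1:  10010000 = 144
(Check: 2^8 - 112 = 256 - 112 = 144.)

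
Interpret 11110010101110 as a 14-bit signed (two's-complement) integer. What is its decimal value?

-850

pattern = 11110010101110 (MSB is 1 ⇒ negative)
Invert: 00001101010001, add 1 → 00001101010010 = 850, so the value is -850.
(Equivalently: 15534 - 2^14 = 15534 - 16384 = -850.)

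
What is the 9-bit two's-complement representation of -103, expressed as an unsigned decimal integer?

409

103 in 9 bits: 001100111
Invert: 110011000
Add 1:  110011001 = 409
(Check: 2^9 - 103 = 512 - 103 = 409.)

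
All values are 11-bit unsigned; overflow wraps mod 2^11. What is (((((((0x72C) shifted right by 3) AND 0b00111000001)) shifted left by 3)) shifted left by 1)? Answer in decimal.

1040

0x72C = 11100101100
→ shifted right by 3 → 00011100101 = 229
0b00111000001 = 00111000001
→ AND → 00011000001 = 193
→ shifted left by 3 (mod 2^11) → 11000001000 = 1544
→ shifted left by 1 (mod 2^11) → 10000010000 = 1040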